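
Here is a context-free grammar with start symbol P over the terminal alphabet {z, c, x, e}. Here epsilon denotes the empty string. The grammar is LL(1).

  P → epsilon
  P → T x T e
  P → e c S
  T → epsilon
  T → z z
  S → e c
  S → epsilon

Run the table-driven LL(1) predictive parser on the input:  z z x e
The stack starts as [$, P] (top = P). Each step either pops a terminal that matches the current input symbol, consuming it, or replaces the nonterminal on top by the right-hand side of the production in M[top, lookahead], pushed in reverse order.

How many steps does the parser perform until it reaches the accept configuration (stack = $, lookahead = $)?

7

     Stack        Input      Action
  1  $ P          z z x e $  expand P → T x T e
  2  $ e T x T    z z x e $  expand T → z z
  3  $ e T x z z  z z x e $  match z
  4  $ e T x z    z x e $    match z
  5  $ e T x      x e $      match x
  6  $ e T        e $        expand T → epsilon
  7  $ e          e $        match e
Accept reached after 7 steps.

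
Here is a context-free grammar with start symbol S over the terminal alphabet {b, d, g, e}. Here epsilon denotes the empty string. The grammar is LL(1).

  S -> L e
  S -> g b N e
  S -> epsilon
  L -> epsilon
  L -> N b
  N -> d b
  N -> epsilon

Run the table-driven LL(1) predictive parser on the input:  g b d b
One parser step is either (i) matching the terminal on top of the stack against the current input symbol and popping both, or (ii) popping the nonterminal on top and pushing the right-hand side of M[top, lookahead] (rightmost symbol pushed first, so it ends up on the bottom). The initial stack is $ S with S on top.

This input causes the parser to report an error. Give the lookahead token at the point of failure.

$

     Stack      Input      Action
  1  $ S        g b d b $  expand S -> g b N e
  2  $ e N b g  g b d b $  match g
  3  $ e N b    b d b $    match b
  4  $ e N      d b $      expand N -> d b
  5  $ e b d    d b $      match d
  6  $ e b      b $        match b
  7  $ e        $          error: top is terminal e but lookahead is $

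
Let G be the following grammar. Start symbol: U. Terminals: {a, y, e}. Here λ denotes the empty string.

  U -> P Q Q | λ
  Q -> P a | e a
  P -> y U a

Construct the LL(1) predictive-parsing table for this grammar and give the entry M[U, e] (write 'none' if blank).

none

FIRST(P): from P->y U a we get {y}. So FIRST(P) = {y}.
FIRST(U): from U->P Q Q we get {y}; from U->λ we get {λ}. So FIRST(U) = {λ, y}.
FIRST(Q): from Q->P a we get {y}; from Q->e a we get {e}. So FIRST(Q) = {e, y}.
FOLLOW(U) includes $ since U is the start symbol.
FOLLOW(U): in P->y U a, U is followed by a with FIRST {a}. Thus FOLLOW(U) = {$, a}.
For U -> P Q Q: FIRST(P Q Q) = {y}, so it goes in M[U, t] for t ∈ {y}.
For U -> λ: FIRST(λ) = {λ}, so it goes in M[U, t] for t ∈ {}; since λ ∈ FIRST, also for every t ∈ FOLLOW(U) = {$, a}.
None of these place a production in M[U, e].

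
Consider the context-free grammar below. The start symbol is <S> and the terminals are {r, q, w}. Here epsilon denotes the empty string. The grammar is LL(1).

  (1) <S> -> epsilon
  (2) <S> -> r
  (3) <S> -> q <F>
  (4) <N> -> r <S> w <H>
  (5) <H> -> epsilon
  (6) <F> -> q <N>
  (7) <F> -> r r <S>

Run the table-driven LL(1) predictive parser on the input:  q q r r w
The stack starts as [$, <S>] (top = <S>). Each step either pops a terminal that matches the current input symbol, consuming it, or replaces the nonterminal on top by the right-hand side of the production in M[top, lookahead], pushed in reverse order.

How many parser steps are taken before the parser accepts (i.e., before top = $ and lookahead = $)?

10

step 1: stack=$ <S>  input=q q r r w $  — expand <S> -> q <F>
step 2: stack=$ <F> q  input=q q r r w $  — match q
step 3: stack=$ <F>  input=q r r w $  — expand <F> -> q <N>
step 4: stack=$ <N> q  input=q r r w $  — match q
step 5: stack=$ <N>  input=r r w $  — expand <N> -> r <S> w <H>
step 6: stack=$ <H> w <S> r  input=r r w $  — match r
step 7: stack=$ <H> w <S>  input=r w $  — expand <S> -> r
step 8: stack=$ <H> w r  input=r w $  — match r
step 9: stack=$ <H> w  input=w $  — match w
step 10: stack=$ <H>  input=$  — expand <H> -> epsilon
Accept reached after 10 steps.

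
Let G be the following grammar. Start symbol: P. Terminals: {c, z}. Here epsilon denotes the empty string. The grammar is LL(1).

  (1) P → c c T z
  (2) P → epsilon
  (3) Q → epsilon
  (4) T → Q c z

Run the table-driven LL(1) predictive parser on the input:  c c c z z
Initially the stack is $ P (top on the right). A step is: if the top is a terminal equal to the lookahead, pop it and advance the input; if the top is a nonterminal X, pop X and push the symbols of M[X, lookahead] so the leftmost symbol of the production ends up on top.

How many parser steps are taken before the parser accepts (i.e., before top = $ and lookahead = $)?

step 1: stack=$ P  input=c c c z z $  — expand P → c c T z
step 2: stack=$ z T c c  input=c c c z z $  — match c
step 3: stack=$ z T c  input=c c z z $  — match c
step 4: stack=$ z T  input=c z z $  — expand T → Q c z
step 5: stack=$ z z c Q  input=c z z $  — expand Q → epsilon
step 6: stack=$ z z c  input=c z z $  — match c
step 7: stack=$ z z  input=z z $  — match z
step 8: stack=$ z  input=z $  — match z
Accept reached after 8 steps.

8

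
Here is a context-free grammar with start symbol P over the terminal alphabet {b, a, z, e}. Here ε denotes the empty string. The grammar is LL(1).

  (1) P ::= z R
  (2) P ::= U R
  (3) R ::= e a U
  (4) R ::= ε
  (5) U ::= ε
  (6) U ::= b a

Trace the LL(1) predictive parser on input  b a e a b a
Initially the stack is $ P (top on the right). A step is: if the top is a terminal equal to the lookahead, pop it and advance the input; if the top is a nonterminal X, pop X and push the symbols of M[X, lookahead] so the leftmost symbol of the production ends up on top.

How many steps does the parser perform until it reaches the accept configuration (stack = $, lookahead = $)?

10

      Stack    Input          Action
   1  $ P      b a e a b a $  expand P ::= U R
   2  $ R U    b a e a b a $  expand U ::= b a
   3  $ R a b  b a e a b a $  match b
   4  $ R a    a e a b a $    match a
   5  $ R      e a b a $      expand R ::= e a U
   6  $ U a e  e a b a $      match e
   7  $ U a    a b a $        match a
   8  $ U      b a $          expand U ::= b a
   9  $ a b    b a $          match b
  10  $ a      a $            match a
Accept reached after 10 steps.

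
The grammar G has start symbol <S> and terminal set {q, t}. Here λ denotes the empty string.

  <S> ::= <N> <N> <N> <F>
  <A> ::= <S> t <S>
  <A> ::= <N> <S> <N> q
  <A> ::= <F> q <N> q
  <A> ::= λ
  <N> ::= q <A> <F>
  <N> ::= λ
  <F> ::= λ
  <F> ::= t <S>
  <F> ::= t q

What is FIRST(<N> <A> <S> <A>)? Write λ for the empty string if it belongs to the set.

FIRST(<N>): from <N>::=q <A> <F> we get {q}; from <N>::=λ we get {λ}. So FIRST(<N>) = {λ, q}.
FIRST(<F>): from <F>::=λ we get {λ}; from <F>::=t <S> we get {t}; from <F>::=t q we get {t}. So FIRST(<F>) = {λ, t}.
FIRST(<S>): from <S>::=<N> <N> <N> <F> we get {λ, q, t}. So FIRST(<S>) = {λ, q, t}.
FIRST(<A>): from <A>::=<S> t <S> we get {q, t}; from <A>::=<N> <S> <N> q we get {q, t}; from <A>::=<F> q <N> q we get {q, t}; from <A>::=λ we get {λ}. So FIRST(<A>) = {λ, q, t}.
FIRST(<N> <A> <S> <A>): take FIRST of each symbol in turn, carrying on past any symbol whose FIRST contains λ; result {λ, q, t}.

{λ, q, t}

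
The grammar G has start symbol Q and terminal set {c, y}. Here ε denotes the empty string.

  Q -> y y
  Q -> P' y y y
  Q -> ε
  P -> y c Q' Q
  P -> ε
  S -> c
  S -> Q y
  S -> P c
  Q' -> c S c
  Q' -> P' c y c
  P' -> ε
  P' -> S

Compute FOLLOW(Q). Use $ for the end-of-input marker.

{$, c, y}

FIRST(P): from P->y c Q' Q we get {y}; from P->ε we get {ε}. So FIRST(P) = {ε, y}.
FIRST(Q): from Q->y y we get {y}; from Q->P' y y y we get {c, y}; from Q->ε we get {ε}. So FIRST(Q) = {ε, c, y}.
FIRST(S): from S->c we get {c}; from S->Q y we get {c, y}; from S->P c we get {c, y}. So FIRST(S) = {c, y}.
FIRST(P'): from P'->ε we get {ε}; from P'->S we get {c, y}. So FIRST(P') = {ε, c, y}.
FIRST(Q'): from Q'->c S c we get {c}; from Q'->P' c y c we get {c, y}. So FIRST(Q') = {c, y}.
FOLLOW(Q) includes $ since Q is the start symbol.
FOLLOW(P): in S->P c, P is followed by c with FIRST {c}. Thus FOLLOW(P) = {c}.
FOLLOW(Q): in P->y c Q' Q, the suffix after Q is empty, so FOLLOW(Q) ⊇ FOLLOW(P) = {c}; in S->Q y, Q is followed by y with FIRST {y}. Thus FOLLOW(Q) = {$, c, y}.
FOLLOW(Q'): in P->y c Q' Q, Q' is followed by Q with FIRST {ε, c, y}; in P->y c Q' Q, the suffix after Q' is nullable, so FOLLOW(Q') ⊇ FOLLOW(P) = {c}. Thus FOLLOW(Q') = {c, y}.
FOLLOW(P'): in Q->P' y y y, P' is followed by y y y with FIRST {y}; in Q'->P' c y c, P' is followed by c y c with FIRST {c}. Thus FOLLOW(P') = {c, y}.
FOLLOW(S): in Q'->c S c, S is followed by c with FIRST {c}; in P'->S, the suffix after S is empty, so FOLLOW(S) ⊇ FOLLOW(P') = {c, y}. Thus FOLLOW(S) = {c, y}.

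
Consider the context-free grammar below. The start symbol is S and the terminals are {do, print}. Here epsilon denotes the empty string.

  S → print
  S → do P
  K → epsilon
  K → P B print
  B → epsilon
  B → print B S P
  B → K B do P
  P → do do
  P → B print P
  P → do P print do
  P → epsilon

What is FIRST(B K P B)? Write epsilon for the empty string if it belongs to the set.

{epsilon, do, print}

FIRST(S): from S→print we get {print}; from S→do P we get {do}. So FIRST(S) = {do, print}.
FIRST(K): from K→epsilon we get {epsilon}; from K→P B print we get {do, print}. So FIRST(K) = {epsilon, do, print}.
FIRST(B): from B→epsilon we get {epsilon}; from B→print B S P we get {print}; from B→K B do P we get {do, print}. So FIRST(B) = {epsilon, do, print}.
FIRST(P): from P→do do we get {do}; from P→B print P we get {do, print}; from P→do P print do we get {do}; from P→epsilon we get {epsilon}. So FIRST(P) = {epsilon, do, print}.
FIRST(B K P B): take FIRST of each symbol in turn, carrying on past any symbol whose FIRST contains epsilon; result {epsilon, do, print}.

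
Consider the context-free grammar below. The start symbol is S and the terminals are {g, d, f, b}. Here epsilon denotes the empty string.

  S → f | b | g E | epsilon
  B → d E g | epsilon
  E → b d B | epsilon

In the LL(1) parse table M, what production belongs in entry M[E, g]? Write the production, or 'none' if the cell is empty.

E → epsilon

FIRST(S): from S→f we get {f}; from S→b we get {b}; from S→g E we get {g}; from S→epsilon we get {epsilon}. So FIRST(S) = {epsilon, b, f, g}.
FIRST(B): from B→d E g we get {d}; from B→epsilon we get {epsilon}. So FIRST(B) = {epsilon, d}.
FIRST(E): from E→b d B we get {b}; from E→epsilon we get {epsilon}. So FIRST(E) = {epsilon, b}.
FOLLOW(S) includes $ since S is the start symbol.
FOLLOW(S): S appears on no right-hand side. Thus FOLLOW(S) = {$}.
FOLLOW(E): in S→g E, the suffix after E is empty, so FOLLOW(E) ⊇ FOLLOW(S) = {$}; in B→d E g, E is followed by g with FIRST {g}. Thus FOLLOW(E) = {$, g}.
For E → b d B: FIRST(b d B) = {b}, so it goes in M[E, t] for t ∈ {b}.
For E → epsilon: FIRST(epsilon) = {epsilon}, so it goes in M[E, t] for t ∈ {}; since epsilon ∈ FIRST, also for every t ∈ FOLLOW(E) = {$, g}.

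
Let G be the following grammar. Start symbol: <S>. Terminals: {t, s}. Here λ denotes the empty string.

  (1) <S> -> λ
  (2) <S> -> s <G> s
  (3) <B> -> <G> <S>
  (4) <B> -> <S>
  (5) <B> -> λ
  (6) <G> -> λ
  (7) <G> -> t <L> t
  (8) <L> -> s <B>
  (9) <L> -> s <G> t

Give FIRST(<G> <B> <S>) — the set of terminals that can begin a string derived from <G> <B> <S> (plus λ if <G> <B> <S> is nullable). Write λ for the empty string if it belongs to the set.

{λ, s, t}

FIRST(<S>): from <S>->λ we get {λ}; from <S>->s <G> s we get {s}. So FIRST(<S>) = {λ, s}.
FIRST(<G>): from <G>->λ we get {λ}; from <G>->t <L> t we get {t}. So FIRST(<G>) = {λ, t}.
FIRST(<L>): from <L>->s <B> we get {s}; from <L>->s <G> t we get {s}. So FIRST(<L>) = {s}.
FIRST(<B>): from <B>-><G> <S> we get {λ, s, t}; from <B>-><S> we get {λ, s}; from <B>->λ we get {λ}. So FIRST(<B>) = {λ, s, t}.
FIRST(<G> <B> <S>): take FIRST of each symbol in turn, carrying on past any symbol whose FIRST contains λ; result {λ, s, t}.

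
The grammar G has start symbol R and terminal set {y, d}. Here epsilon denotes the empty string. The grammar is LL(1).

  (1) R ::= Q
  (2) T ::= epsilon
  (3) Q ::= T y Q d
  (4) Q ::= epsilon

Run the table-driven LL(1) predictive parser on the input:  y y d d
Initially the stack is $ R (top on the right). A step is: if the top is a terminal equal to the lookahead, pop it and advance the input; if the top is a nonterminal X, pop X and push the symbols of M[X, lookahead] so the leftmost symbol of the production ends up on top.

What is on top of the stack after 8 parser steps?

d

     Stack        Input      Action
  1  $ R          y y d d $  expand R ::= Q
  2  $ Q          y y d d $  expand Q ::= T y Q d
  3  $ d Q y T    y y d d $  expand T ::= epsilon
  4  $ d Q y      y y d d $  match y
  5  $ d Q        y d d $    expand Q ::= T y Q d
  6  $ d d Q y T  y d d $    expand T ::= epsilon
  7  $ d d Q y    y d d $    match y
  8  $ d d Q      d d $      expand Q ::= epsilon
Stack after step 8: $ d d (top = d).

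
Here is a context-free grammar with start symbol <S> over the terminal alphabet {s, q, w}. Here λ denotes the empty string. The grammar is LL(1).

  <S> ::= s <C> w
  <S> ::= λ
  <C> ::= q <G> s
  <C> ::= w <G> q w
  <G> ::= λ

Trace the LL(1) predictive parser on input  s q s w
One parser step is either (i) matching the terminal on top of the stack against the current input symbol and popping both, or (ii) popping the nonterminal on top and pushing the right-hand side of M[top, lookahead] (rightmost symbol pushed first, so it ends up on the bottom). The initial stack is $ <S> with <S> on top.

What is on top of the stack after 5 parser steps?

step 1: stack=$ <S>  input=s q s w $  — expand <S> ::= s <C> w
step 2: stack=$ w <C> s  input=s q s w $  — match s
step 3: stack=$ w <C>  input=q s w $  — expand <C> ::= q <G> s
step 4: stack=$ w s <G> q  input=q s w $  — match q
step 5: stack=$ w s <G>  input=s w $  — expand <G> ::= λ
Stack after step 5: $ w s (top = s).

s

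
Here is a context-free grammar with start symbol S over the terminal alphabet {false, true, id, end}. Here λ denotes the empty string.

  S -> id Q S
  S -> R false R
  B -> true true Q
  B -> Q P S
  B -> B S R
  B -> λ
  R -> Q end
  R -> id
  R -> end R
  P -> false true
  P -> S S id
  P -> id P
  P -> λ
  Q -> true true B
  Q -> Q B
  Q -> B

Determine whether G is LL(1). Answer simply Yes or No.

FIRST(S) = {end, false, id, true}
FIRST(B) = {λ, end, false, id, true}
FIRST(R) = {end, false, id, true}
FIRST(P) = {λ, end, false, id, true}
FIRST(Q) = {λ, end, false, id, true}
FOLLOW(S) = {$, end, false, id, true}
FOLLOW(B) = {end, false, id, true}
FOLLOW(R) = {$, end, false, id, true}
FOLLOW(P) = {end, false, id, true}
FOLLOW(Q) = {end, false, id, true}
Cell M[B, end] receives both B -> Q P S and B -> B S R and B -> λ — the grammar is not LL(1).

No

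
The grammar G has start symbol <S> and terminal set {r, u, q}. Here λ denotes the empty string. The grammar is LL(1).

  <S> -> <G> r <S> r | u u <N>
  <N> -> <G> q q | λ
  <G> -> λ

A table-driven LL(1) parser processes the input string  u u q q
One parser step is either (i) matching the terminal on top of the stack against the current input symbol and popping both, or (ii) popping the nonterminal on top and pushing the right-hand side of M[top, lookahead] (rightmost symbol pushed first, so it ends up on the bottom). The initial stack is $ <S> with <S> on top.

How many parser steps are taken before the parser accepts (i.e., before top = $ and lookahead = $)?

7

     Stack      Input      Action
  1  $ <S>      u u q q $  expand <S> -> u u <N>
  2  $ <N> u u  u u q q $  match u
  3  $ <N> u    u q q $    match u
  4  $ <N>      q q $      expand <N> -> <G> q q
  5  $ q q <G>  q q $      expand <G> -> λ
  6  $ q q      q q $      match q
  7  $ q        q $        match q
Accept reached after 7 steps.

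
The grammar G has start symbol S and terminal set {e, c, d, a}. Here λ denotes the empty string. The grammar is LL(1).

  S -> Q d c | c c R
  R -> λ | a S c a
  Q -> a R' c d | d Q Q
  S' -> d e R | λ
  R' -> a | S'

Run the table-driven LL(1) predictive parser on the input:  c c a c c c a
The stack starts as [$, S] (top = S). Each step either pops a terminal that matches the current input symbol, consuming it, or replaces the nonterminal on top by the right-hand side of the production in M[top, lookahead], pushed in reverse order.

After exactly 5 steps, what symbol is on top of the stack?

S

     Stack      Input            Action
  1  $ S        c c a c c c a $  expand S -> c c R
  2  $ R c c    c c a c c c a $  match c
  3  $ R c      c a c c c a $    match c
  4  $ R        a c c c a $      expand R -> a S c a
  5  $ a c S a  a c c c a $      match a
Stack after step 5: $ a c S (top = S).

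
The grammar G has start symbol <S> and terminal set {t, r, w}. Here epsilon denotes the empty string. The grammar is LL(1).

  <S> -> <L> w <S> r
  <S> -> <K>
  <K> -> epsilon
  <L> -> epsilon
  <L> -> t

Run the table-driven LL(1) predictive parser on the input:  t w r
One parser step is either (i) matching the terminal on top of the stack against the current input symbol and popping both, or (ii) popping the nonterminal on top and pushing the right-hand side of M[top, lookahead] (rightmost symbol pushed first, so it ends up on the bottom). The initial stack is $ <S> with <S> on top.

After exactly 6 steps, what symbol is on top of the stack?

r

     Stack          Input    Action
  1  $ <S>          t w r $  expand <S> -> <L> w <S> r
  2  $ r <S> w <L>  t w r $  expand <L> -> t
  3  $ r <S> w t    t w r $  match t
  4  $ r <S> w      w r $    match w
  5  $ r <S>        r $      expand <S> -> <K>
  6  $ r <K>        r $      expand <K> -> epsilon
Stack after step 6: $ r (top = r).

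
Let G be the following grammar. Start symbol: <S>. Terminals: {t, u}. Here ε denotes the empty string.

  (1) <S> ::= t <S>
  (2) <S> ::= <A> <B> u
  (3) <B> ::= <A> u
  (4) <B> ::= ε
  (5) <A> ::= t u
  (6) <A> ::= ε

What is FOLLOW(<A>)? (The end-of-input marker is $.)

{t, u}

FIRST(<A>): from <A>::=t u we get {t}; from <A>::=ε we get {ε}. So FIRST(<A>) = {ε, t}.
FIRST(<B>): from <B>::=<A> u we get {t, u}; from <B>::=ε we get {ε}. So FIRST(<B>) = {ε, t, u}.
FIRST(<S>): from <S>::=t <S> we get {t}; from <S>::=<A> <B> u we get {t, u}. So FIRST(<S>) = {t, u}.
FOLLOW(<S>) includes $ since <S> is the start symbol.
FOLLOW(<S>): in <S>::=t <S>, the suffix after <S> is empty (adds nothing new). Thus FOLLOW(<S>) = {$}.
FOLLOW(<B>): in <S>::=<A> <B> u, <B> is followed by u with FIRST {u}. Thus FOLLOW(<B>) = {u}.
FOLLOW(<A>): in <S>::=<A> <B> u, <A> is followed by <B> u with FIRST {t, u}; in <B>::=<A> u, <A> is followed by u with FIRST {u}. Thus FOLLOW(<A>) = {t, u}.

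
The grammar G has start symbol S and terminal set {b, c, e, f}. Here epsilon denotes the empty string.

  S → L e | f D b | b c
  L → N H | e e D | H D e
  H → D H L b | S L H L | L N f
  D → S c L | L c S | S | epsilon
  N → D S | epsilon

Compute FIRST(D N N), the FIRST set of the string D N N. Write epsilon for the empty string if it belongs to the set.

FIRST(S) = {b, e, f}  (via L e)
FIRST(L) = {b, e, f}  (via N H, H D e)
FIRST(D) = {epsilon, b, e, f}  (via S c L, L c S, S)
FIRST(H) = {b, e, f}  (via D H L b, S L H L, L N f)
FIRST(N) = {epsilon, b, e, f}  (via D S)
FIRST(D N N): take FIRST of each symbol in turn, carrying on past any symbol whose FIRST contains epsilon; result {epsilon, b, e, f}.

{epsilon, b, e, f}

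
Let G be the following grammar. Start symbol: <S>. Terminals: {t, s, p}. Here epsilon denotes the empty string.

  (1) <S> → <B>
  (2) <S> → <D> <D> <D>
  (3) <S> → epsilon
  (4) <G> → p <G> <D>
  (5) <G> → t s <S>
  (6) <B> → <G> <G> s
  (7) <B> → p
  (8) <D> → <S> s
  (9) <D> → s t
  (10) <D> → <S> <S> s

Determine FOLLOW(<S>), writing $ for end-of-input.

{$, p, s, t}

FIRST(<G>) = {p, t}
FIRST(<B>) = {p, t}  (via <G> <G> s)
FIRST(<S>) = {epsilon, p, s, t}  (via <B>, <D> <D> <D>)
FIRST(<D>) = {p, s, t}  (via <S> s, <S> <S> s)
FOLLOW(<S>) includes $ since <S> is the start symbol.
FOLLOW(<G>): in <G>→p <G> <D>, <G> is followed by <D> with FIRST {p, s, t}; in <B>→<G> <G> s (occurrence 1), <G> is followed by <G> s with FIRST {p, t}; in <B>→<G> <G> s (occurrence 2), <G> is followed by s with FIRST {s}. Thus FOLLOW(<G>) = {p, s, t}.
FOLLOW(<S>): in <G>→t s <S>, the suffix after <S> is empty, so FOLLOW(<S>) ⊇ FOLLOW(<G>) = {p, s, t}; in <D>→<S> s, <S> is followed by s with FIRST {s}; in <D>→<S> <S> s (occurrence 1), <S> is followed by <S> s with FIRST {p, s, t}; in <D>→<S> <S> s (occurrence 2), <S> is followed by s with FIRST {s}. Thus FOLLOW(<S>) = {$, p, s, t}.
FOLLOW(<B>): in <S>→<B>, the suffix after <B> is empty, so FOLLOW(<B>) ⊇ FOLLOW(<S>) = {$, p, s, t}. Thus FOLLOW(<B>) = {$, p, s, t}.
FOLLOW(<D>): in <S>→<D> <D> <D> (occurrence 1), <D> is followed by <D> <D> with FIRST {p, s, t}; in <S>→<D> <D> <D> (occurrence 2), <D> is followed by <D> with FIRST {p, s, t}; in <S>→<D> <D> <D> (occurrence 3), the suffix after <D> is empty, so FOLLOW(<D>) ⊇ FOLLOW(<S>) = {$, p, s, t}; in <G>→p <G> <D>, the suffix after <D> is empty, so FOLLOW(<D>) ⊇ FOLLOW(<G>) = {p, s, t}. Thus FOLLOW(<D>) = {$, p, s, t}.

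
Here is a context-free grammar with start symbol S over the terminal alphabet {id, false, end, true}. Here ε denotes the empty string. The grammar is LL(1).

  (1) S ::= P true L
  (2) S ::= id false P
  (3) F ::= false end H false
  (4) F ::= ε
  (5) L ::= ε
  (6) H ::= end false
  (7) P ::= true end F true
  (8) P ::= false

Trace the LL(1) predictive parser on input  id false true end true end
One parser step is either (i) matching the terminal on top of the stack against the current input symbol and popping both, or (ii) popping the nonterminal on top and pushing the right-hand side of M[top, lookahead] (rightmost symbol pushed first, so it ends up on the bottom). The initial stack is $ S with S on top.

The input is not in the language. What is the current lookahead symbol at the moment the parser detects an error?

     Stack              Input                         Action
  1  $ S                id false true end true end $  expand S ::= id false P
  2  $ P false id       id false true end true end $  match id
  3  $ P false          false true end true end $     match false
  4  $ P                true end true end $           expand P ::= true end F true
  5  $ true F end true  true end true end $           match true
  6  $ true F end       end true end $                match end
  7  $ true F           true end $                    expand F ::= ε
  8  $ true             true end $                    match true
  9  $                  end $                         error: stack empty but input remains

end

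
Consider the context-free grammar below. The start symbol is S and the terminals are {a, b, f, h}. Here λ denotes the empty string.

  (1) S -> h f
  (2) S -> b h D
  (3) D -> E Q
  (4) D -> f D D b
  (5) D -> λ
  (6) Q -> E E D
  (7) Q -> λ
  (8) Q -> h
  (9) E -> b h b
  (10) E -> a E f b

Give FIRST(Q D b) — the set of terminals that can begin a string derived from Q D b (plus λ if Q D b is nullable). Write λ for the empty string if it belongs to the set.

{a, b, f, h}

FIRST(S): from S->h f we get {h}; from S->b h D we get {b}. So FIRST(S) = {b, h}.
FIRST(E): from E->b h b we get {b}; from E->a E f b we get {a}. So FIRST(E) = {a, b}.
FIRST(D): from D->E Q we get {a, b}; from D->f D D b we get {f}; from D->λ we get {λ}. So FIRST(D) = {λ, a, b, f}.
FIRST(Q): from Q->E E D we get {a, b}; from Q->λ we get {λ}; from Q->h we get {h}. So FIRST(Q) = {λ, a, b, h}.
FIRST(Q D b): take FIRST of each symbol in turn, carrying on past any symbol whose FIRST contains λ; result {a, b, f, h}.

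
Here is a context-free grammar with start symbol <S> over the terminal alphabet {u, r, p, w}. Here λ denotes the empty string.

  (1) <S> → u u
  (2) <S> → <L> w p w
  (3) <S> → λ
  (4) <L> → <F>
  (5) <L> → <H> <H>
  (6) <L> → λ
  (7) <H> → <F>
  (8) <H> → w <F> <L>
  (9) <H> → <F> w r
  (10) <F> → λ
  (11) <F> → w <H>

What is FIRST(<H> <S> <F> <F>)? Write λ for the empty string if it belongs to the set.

{λ, u, w}

FIRST(<F>): from <F>→λ we get {λ}; from <F>→w <H> we get {w}. So FIRST(<F>) = {λ, w}.
FIRST(<H>): from <H>→<F> we get {λ, w}; from <H>→w <F> <L> we get {w}; from <H>→<F> w r we get {w}. So FIRST(<H>) = {λ, w}.
FIRST(<L>): from <L>→<F> we get {λ, w}; from <L>→<H> <H> we get {λ, w}; from <L>→λ we get {λ}. So FIRST(<L>) = {λ, w}.
FIRST(<S>): from <S>→u u we get {u}; from <S>→<L> w p w we get {w}; from <S>→λ we get {λ}. So FIRST(<S>) = {λ, u, w}.
FIRST(<H> <S> <F> <F>): take FIRST of each symbol in turn, carrying on past any symbol whose FIRST contains λ; result {λ, u, w}.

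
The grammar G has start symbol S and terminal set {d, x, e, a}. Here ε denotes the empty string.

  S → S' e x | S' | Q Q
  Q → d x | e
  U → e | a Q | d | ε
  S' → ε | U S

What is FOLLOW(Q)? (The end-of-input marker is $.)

FIRST(Q): from Q→d x we get {d}; from Q→e we get {e}. So FIRST(Q) = {d, e}.
FIRST(U): from U→e we get {e}; from U→a Q we get {a}; from U→d we get {d}; from U→ε we get {ε}. So FIRST(U) = {ε, a, d, e}.
FIRST(S): from S→S' e x we get {a, d, e}; from S→S' we get {ε, a, d, e}; from S→Q Q we get {d, e}. So FIRST(S) = {ε, a, d, e}.
FIRST(S'): from S'→ε we get {ε}; from S'→U S we get {ε, a, d, e}. So FIRST(S') = {ε, a, d, e}.
FOLLOW(S) includes $ since S is the start symbol.
FOLLOW(S): in S'→U S, the suffix after S is empty, so FOLLOW(S) ⊇ FOLLOW(S') = {$, e}. Thus FOLLOW(S) = {$, e}.
FOLLOW(S'): in S→S' e x, S' is followed by e x with FIRST {e}; in S→S', the suffix after S' is empty, so FOLLOW(S') ⊇ FOLLOW(S) = {$, e}. Thus FOLLOW(S') = {$, e}.
FOLLOW(U): in S'→U S, U is followed by S with FIRST {ε, a, d, e}; in S'→U S, the suffix after U is nullable, so FOLLOW(U) ⊇ FOLLOW(S') = {$, e}. Thus FOLLOW(U) = {$, a, d, e}.
FOLLOW(Q): in S→Q Q (occurrence 1), Q is followed by Q with FIRST {d, e}; in S→Q Q (occurrence 2), the suffix after Q is empty, so FOLLOW(Q) ⊇ FOLLOW(S) = {$, e}; in U→a Q, the suffix after Q is empty, so FOLLOW(Q) ⊇ FOLLOW(U) = {$, a, d, e}. Thus FOLLOW(Q) = {$, a, d, e}.

{$, a, d, e}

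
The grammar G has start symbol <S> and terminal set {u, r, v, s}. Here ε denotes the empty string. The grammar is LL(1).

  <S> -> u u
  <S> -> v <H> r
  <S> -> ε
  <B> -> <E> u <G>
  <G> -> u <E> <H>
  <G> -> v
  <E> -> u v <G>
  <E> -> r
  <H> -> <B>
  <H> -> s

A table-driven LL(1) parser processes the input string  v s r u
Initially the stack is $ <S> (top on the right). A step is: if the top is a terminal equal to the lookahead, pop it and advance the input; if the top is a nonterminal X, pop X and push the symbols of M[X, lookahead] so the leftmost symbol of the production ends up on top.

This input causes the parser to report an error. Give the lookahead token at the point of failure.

u

step 1: stack=$ <S>  input=v s r u $  — expand <S> -> v <H> r
step 2: stack=$ r <H> v  input=v s r u $  — match v
step 3: stack=$ r <H>  input=s r u $  — expand <H> -> s
step 4: stack=$ r s  input=s r u $  — match s
step 5: stack=$ r  input=r u $  — match r
step 6: stack=$  input=u $  — error: stack empty but input remains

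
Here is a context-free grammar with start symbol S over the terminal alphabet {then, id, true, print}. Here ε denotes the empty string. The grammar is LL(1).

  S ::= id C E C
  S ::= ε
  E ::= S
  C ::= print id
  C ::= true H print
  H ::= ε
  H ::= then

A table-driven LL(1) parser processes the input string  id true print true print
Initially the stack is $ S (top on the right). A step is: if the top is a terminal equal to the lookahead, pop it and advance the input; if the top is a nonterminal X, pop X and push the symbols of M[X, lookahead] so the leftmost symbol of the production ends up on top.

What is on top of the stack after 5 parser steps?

print

     Stack               Input                       Action
  1  $ S                 id true print true print $  expand S ::= id C E C
  2  $ C E C id          id true print true print $  match id
  3  $ C E C             true print true print $     expand C ::= true H print
  4  $ C E print H true  true print true print $     match true
  5  $ C E print H       print true print $          expand H ::= ε
Stack after step 5: $ C E print (top = print).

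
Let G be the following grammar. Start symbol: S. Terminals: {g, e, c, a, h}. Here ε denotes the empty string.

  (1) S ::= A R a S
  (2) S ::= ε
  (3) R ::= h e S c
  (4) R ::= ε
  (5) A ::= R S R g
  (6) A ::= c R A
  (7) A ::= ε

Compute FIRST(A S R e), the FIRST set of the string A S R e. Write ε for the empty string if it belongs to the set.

{a, c, e, g, h}

FIRST(R) = {ε, h}
FIRST(S) = {ε, a, c, g, h}  (via A R a S)
FIRST(A) = {ε, a, c, g, h}  (via R S R g)
FIRST(A S R e): take FIRST of each symbol in turn, carrying on past any symbol whose FIRST contains ε; result {a, c, e, g, h}.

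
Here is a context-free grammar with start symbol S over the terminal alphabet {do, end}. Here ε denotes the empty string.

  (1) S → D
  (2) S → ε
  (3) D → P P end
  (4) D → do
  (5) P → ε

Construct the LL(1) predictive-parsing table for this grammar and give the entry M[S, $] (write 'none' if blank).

FIRST(P) = {ε}
FIRST(D) = {do, end}  (via P P end)
FIRST(S) = {ε, do, end}  (via D)
FOLLOW(S) includes $ since S is the start symbol.
FOLLOW(S): S appears on no right-hand side. Thus FOLLOW(S) = {$}.
For S → D: FIRST(D) = {do, end}, so it goes in M[S, t] for t ∈ {do, end}.
For S → ε: FIRST(ε) = {ε}, so it goes in M[S, t] for t ∈ {}; since ε ∈ FIRST, also for every t ∈ FOLLOW(S) = {$}.

S → ε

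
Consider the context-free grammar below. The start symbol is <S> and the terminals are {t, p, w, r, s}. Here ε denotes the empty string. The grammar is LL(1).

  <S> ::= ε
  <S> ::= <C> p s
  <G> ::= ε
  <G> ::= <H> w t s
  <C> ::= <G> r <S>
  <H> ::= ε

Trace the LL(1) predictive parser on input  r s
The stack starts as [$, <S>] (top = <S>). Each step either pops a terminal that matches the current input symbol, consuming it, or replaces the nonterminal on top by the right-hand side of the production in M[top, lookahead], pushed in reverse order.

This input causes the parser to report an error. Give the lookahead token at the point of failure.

s

step 1: stack=$ <S>  input=r s $  — expand <S> ::= <C> p s
step 2: stack=$ s p <C>  input=r s $  — expand <C> ::= <G> r <S>
step 3: stack=$ s p <S> r <G>  input=r s $  — expand <G> ::= ε
step 4: stack=$ s p <S> r  input=r s $  — match r
step 5: stack=$ s p <S>  input=s $  — error: M[<S>, s] is empty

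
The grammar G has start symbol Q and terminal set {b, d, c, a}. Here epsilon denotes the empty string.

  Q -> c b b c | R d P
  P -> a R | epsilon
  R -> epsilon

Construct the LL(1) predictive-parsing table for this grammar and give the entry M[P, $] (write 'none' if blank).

FIRST(P) = {epsilon, a}
FIRST(R) = {epsilon}
FIRST(Q) = {c, d}  (via R d P)
FOLLOW(Q) includes $ since Q is the start symbol.
FOLLOW(Q): Q appears on no right-hand side. Thus FOLLOW(Q) = {$}.
FOLLOW(P): in Q->R d P, the suffix after P is empty, so FOLLOW(P) ⊇ FOLLOW(Q) = {$}. Thus FOLLOW(P) = {$}.
For P -> a R: FIRST(a R) = {a}, so it goes in M[P, t] for t ∈ {a}.
For P -> epsilon: FIRST(epsilon) = {epsilon}, so it goes in M[P, t] for t ∈ {}; since epsilon ∈ FIRST, also for every t ∈ FOLLOW(P) = {$}.

P -> epsilon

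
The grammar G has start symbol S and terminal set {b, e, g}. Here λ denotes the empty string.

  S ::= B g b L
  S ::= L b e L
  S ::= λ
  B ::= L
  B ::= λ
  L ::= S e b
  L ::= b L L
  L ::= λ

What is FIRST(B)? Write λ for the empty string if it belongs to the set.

{λ, b, e, g}

FIRST(S) = {λ, b, e, g}  (via B g b L, L b e L)
FIRST(L) = {λ, b, e, g}  (via S e b)
FIRST(B) = {λ, b, e, g}  (via L)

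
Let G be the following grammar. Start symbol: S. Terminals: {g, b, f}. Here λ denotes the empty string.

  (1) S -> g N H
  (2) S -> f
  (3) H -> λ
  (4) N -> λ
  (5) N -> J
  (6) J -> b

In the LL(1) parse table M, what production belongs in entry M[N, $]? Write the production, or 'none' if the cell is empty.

N -> λ

FIRST(S): from S->g N H we get {g}; from S->f we get {f}. So FIRST(S) = {f, g}.
FIRST(H): from H->λ we get {λ}. So FIRST(H) = {λ}.
FIRST(J): from J->b we get {b}. So FIRST(J) = {b}.
FIRST(N): from N->λ we get {λ}; from N->J we get {b}. So FIRST(N) = {λ, b}.
FOLLOW(S) includes $ since S is the start symbol.
FOLLOW(S): S appears on no right-hand side. Thus FOLLOW(S) = {$}.
FOLLOW(N): in S->g N H, N is followed by H with FIRST {λ}; in S->g N H, the suffix after N is nullable, so FOLLOW(N) ⊇ FOLLOW(S) = {$}. Thus FOLLOW(N) = {$}.
For N -> λ: FIRST(λ) = {λ}, so it goes in M[N, t] for t ∈ {}; since λ ∈ FIRST, also for every t ∈ FOLLOW(N) = {$}.
For N -> J: FIRST(J) = {b}, so it goes in M[N, t] for t ∈ {b}.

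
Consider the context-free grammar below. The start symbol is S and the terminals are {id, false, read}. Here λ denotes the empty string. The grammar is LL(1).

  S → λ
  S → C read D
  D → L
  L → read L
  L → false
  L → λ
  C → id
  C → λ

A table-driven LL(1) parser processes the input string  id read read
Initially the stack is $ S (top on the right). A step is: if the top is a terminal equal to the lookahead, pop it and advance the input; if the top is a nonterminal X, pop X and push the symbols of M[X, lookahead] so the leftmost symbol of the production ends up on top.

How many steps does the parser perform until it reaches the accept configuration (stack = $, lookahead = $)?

     Stack        Input           Action
  1  $ S          id read read $  expand S → C read D
  2  $ D read C   id read read $  expand C → id
  3  $ D read id  id read read $  match id
  4  $ D read     read read $     match read
  5  $ D          read $          expand D → L
  6  $ L          read $          expand L → read L
  7  $ L read     read $          match read
  8  $ L          $               expand L → λ
Accept reached after 8 steps.

8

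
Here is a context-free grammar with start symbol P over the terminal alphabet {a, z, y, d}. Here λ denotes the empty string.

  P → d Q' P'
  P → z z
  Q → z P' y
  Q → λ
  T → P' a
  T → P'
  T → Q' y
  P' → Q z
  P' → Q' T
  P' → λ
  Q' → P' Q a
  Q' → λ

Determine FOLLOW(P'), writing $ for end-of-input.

FIRST(P) = {d, z}
FIRST(Q) = {λ, z}
FIRST(T) = {λ, a, y, z}  (via P' a, P', Q' y)
FIRST(P') = {λ, a, y, z}  (via Q z, Q' T)
FIRST(Q') = {λ, a, y, z}  (via P' Q a)
FOLLOW(P) includes $ since P is the start symbol.
FOLLOW(P): P appears on no right-hand side. Thus FOLLOW(P) = {$}.
FOLLOW(Q): in P'→Q z, Q is followed by z with FIRST {z}; in Q'→P' Q a, Q is followed by a with FIRST {a}. Thus FOLLOW(Q) = {a, z}.
FOLLOW(T): in P'→Q' T, the suffix after T is empty, so FOLLOW(T) ⊇ FOLLOW(P') = {$, a, y, z}. Thus FOLLOW(T) = {$, a, y, z}.
FOLLOW(P'): in P→d Q' P', the suffix after P' is empty, so FOLLOW(P') ⊇ FOLLOW(P) = {$}; in Q→z P' y, P' is followed by y with FIRST {y}; in T→P' a, P' is followed by a with FIRST {a}; in T→P', the suffix after P' is empty, so FOLLOW(P') ⊇ FOLLOW(T) = {$, a, y, z}; in Q'→P' Q a, P' is followed by Q a with FIRST {a, z}. Thus FOLLOW(P') = {$, a, y, z}.
FOLLOW(Q'): in P→d Q' P', Q' is followed by P' with FIRST {λ, a, y, z}; in P→d Q' P', the suffix after Q' is nullable, so FOLLOW(Q') ⊇ FOLLOW(P) = {$}; in T→Q' y, Q' is followed by y with FIRST {y}; in P'→Q' T, Q' is followed by T with FIRST {λ, a, y, z}; in P'→Q' T, the suffix after Q' is nullable, so FOLLOW(Q') ⊇ FOLLOW(P') = {$, a, y, z}. Thus FOLLOW(Q') = {$, a, y, z}.

{$, a, y, z}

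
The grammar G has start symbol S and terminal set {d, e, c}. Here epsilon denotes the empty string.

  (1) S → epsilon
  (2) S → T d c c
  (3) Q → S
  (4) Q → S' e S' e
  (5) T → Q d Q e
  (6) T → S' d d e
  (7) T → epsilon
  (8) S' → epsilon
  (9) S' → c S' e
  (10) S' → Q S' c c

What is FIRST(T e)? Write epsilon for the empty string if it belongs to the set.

{c, d, e}

FIRST(S) = {epsilon, c, d, e}  (via T d c c)
FIRST(Q) = {epsilon, c, d, e}  (via S, S' e S' e)
FIRST(S') = {epsilon, c, d, e}  (via Q S' c c)
FIRST(T) = {epsilon, c, d, e}  (via Q d Q e, S' d d e)
FIRST(T e): take FIRST of each symbol in turn, carrying on past any symbol whose FIRST contains epsilon; result {c, d, e}.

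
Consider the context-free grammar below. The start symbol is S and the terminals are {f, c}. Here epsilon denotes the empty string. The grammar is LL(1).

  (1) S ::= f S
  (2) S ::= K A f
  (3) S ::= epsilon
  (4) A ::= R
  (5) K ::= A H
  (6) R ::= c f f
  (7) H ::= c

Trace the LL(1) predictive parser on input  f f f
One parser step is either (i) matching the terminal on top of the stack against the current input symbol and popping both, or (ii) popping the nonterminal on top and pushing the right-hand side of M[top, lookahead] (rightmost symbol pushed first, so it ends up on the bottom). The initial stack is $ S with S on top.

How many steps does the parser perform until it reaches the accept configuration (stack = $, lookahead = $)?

7

     Stack  Input    Action
  1  $ S    f f f $  expand S ::= f S
  2  $ S f  f f f $  match f
  3  $ S    f f $    expand S ::= f S
  4  $ S f  f f $    match f
  5  $ S    f $      expand S ::= f S
  6  $ S f  f $      match f
  7  $ S    $        expand S ::= epsilon
Accept reached after 7 steps.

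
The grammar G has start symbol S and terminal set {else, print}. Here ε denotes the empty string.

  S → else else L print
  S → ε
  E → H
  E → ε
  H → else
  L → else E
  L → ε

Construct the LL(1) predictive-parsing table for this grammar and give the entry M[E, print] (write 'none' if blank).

E → ε

FIRST(S): from S→else else L print we get {else}; from S→ε we get {ε}. So FIRST(S) = {ε, else}.
FIRST(H): from H→else we get {else}. So FIRST(H) = {else}.
FIRST(L): from L→else E we get {else}; from L→ε we get {ε}. So FIRST(L) = {ε, else}.
FIRST(E): from E→H we get {else}; from E→ε we get {ε}. So FIRST(E) = {ε, else}.
FOLLOW(S) includes $ since S is the start symbol.
FOLLOW(L): in S→else else L print, L is followed by print with FIRST {print}. Thus FOLLOW(L) = {print}.
FOLLOW(E): in L→else E, the suffix after E is empty, so FOLLOW(E) ⊇ FOLLOW(L) = {print}. Thus FOLLOW(E) = {print}.
For E → H: FIRST(H) = {else}, so it goes in M[E, t] for t ∈ {else}.
For E → ε: FIRST(ε) = {ε}, so it goes in M[E, t] for t ∈ {}; since ε ∈ FIRST, also for every t ∈ FOLLOW(E) = {print}.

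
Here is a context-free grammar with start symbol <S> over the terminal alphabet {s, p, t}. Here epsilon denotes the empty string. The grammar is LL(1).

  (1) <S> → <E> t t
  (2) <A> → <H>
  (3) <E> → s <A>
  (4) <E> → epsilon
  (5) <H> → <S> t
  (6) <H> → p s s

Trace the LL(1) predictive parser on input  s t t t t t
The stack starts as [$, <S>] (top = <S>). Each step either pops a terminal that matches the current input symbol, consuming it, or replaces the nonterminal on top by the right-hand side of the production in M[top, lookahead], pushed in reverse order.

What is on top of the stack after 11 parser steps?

step 1: stack=$ <S>  input=s t t t t t $  — expand <S> → <E> t t
step 2: stack=$ t t <E>  input=s t t t t t $  — expand <E> → s <A>
step 3: stack=$ t t <A> s  input=s t t t t t $  — match s
step 4: stack=$ t t <A>  input=t t t t t $  — expand <A> → <H>
step 5: stack=$ t t <H>  input=t t t t t $  — expand <H> → <S> t
step 6: stack=$ t t t <S>  input=t t t t t $  — expand <S> → <E> t t
step 7: stack=$ t t t t t <E>  input=t t t t t $  — expand <E> → epsilon
step 8: stack=$ t t t t t  input=t t t t t $  — match t
step 9: stack=$ t t t t  input=t t t t $  — match t
step 10: stack=$ t t t  input=t t t $  — match t
step 11: stack=$ t t  input=t t $  — match t
Stack after step 11: $ t (top = t).

t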